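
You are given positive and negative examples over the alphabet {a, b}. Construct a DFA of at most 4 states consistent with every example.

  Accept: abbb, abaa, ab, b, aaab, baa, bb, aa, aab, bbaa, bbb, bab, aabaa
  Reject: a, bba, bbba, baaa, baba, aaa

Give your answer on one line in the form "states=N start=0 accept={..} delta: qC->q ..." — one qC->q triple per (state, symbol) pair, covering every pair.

states=2 start=0 accept={0} delta: 0a->1 0b->0 1a->0 1b->0

Grow the machine one transition at a time. Run the examples from 0; the earliest place one falls off (shortest prefix, ties alphabetical) gets sent to the lowest-numbered state that keeps every Accept/Reject pair distinguishable — a pair clashes when both reach the same state with identical unread suffix — and to a fresh state only if none does.
a: 0a undefined. 0a->0: no, aa/a meet in 0. Open state 1: 0a->1.
b: 0b undefined. 0b->0: ok.
aa: 1a undefined. 1a->0: ok.
ab: 1b undefined. 1b->0: ok.
All examples now run through 2 states with every (state, symbol) defined. Accept strings end in {0}, Reject strings end in {1}; accept={0}.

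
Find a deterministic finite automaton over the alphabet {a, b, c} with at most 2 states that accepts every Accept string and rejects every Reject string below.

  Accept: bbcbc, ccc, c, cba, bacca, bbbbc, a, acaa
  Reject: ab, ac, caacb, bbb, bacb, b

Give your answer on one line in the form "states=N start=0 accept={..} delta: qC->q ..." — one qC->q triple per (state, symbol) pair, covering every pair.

states=2 start=0 accept={1} delta: 0a->1 0b->0 0c->1 1a->1 1b->0 1c->0

State merging on the prefix tree: take the shortest (then alphabetical) example prefix whose next move is undefined and point that move at state 0, else 1, else 2, ...; a target is out if some Accept/Reject pair would then sit in one state with the same input left (inseparable). If every existing state is out, open a new one.
a: 0a undefined. 0a->0: no, c/ac meet in 0 with "c" left. Open state 1: 0a->1.
b: 0b undefined. 0b->0: ok.
c: 0c undefined. 0c->0: no, bbcbc/bbb meet in 0. 0c->1: ok.
ab: 1b undefined. 1b->0: ok.
ac: 1c undefined. 1c->0: ok.
ca: 1a undefined. 1a->0: no, bacca/ab meet in 0. 1a->1: ok.
All examples now run through 2 states with every (state, symbol) defined. Accept strings end in {1}, Reject strings end in {0}; accept={1}.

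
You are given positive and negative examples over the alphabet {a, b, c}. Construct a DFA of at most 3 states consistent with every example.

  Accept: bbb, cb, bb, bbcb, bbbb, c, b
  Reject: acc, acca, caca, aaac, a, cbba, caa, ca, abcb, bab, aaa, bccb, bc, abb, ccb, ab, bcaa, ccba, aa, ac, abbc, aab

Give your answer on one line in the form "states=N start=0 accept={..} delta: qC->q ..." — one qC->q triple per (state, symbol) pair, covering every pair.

states=3 start=0 accept={0,2} delta: 0a->1 0b->2 0c->2 1a->1 1b->1 1c->1 2a->1 2b->0 2c->1

Grow the machine one transition at a time. Run the examples from 0; the earliest place one falls off (shortest prefix, ties alphabetical) gets sent to the lowest-numbered state that keeps every Accept/Reject pair distinguishable — a pair clashes when both reach the same state with identical unread suffix — and to a fresh state only if none does.
a: 0a undefined. 0a->0: no, bb/abb meet in 0 with "bb" left. Open state 1: 0a->1.
b: 0b undefined. 0b->0: no, c/bc meet in 0 with "c" left. 0b->1: no, bbb/abb meet in 1 with "bb" left. Open state 2: 0b->2.
c: 0c undefined. 0c->0: no, cb/ccb meet in 2. 0c->1: no, cb/ab meet in 1 with "b" left. 0c->2: ok.
aa: 1a undefined. 1a->0: no, c/aab meet in 2. 1a->1: ok.
ab: 1b undefined. 1b->0: no, cb/abcb meet in 2 with "b" left. 1b->1: ok.
ac: 1c undefined. 1c->0: no, c/acc meet in 2. 1c->1: ok.
ba: 2a undefined. 2a->0: no, c/bab meet in 2. 2a->1: ok.
bb: 2b undefined. 2b->0: ok.
bc: 2c undefined. 2c->0: no, bbb/ccb meet in 2. 2c->1: ok.
All examples now run through 3 states with every (state, symbol) defined. Accept strings end in {0,2}, Reject strings end in {1}; accept={0,2}.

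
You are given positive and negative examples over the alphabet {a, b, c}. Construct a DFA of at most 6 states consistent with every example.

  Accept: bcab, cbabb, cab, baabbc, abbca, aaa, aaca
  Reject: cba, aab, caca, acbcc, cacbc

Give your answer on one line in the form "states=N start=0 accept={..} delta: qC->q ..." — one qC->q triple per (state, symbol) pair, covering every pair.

states=4 start=0 accept={0,2} delta: 0a->0 0b->1 0c->1 1a->2 1b->3 1c->1 2a->0 2b->0 2c->3 3a->1 3b->0 3c->0

Fold the examples into a partial DFA from state 0: repeatedly fix the first undefined (state, symbol) met by the shortest-then-alphabetical prefix, trying targets in increasing order and rejecting any under which an Accept and a Reject string meet in one state with the same remainder; add a state when all current targets are rejected. Accepting states are where Accept strings end.
a: 0a undefined. 0a->0: ok.
b: 0b undefined. 0b->0: no, aaa/aab meet in 0. Open state 1: 0b->1.
c: 0c undefined. 0c->0: no, cab/aab meet in 1. 0c->1: ok.
ba: 1a undefined. 1a->0: no, cab/aab meet in 1. 1a->1: no, aaca/aab meet in 1. Open state 2: 1a->2.
bc: 1c undefined. 1c->0: no, bcab/aab meet in 1. 1c->1: ok.
cb: 1b undefined. 1b->0: no, cbabb/cba meet in 0. 1b->1: no, abbca/cba meet in 2. 1b->2: no, abbca/caca meet in 2 with "ca" left. Open state 3: 1b->3.
baa: 2a undefined. 2a->0: ok.
cab: 2b undefined. 2b->0: ok.
cac: 2c undefined. 2c->0: no, bcab/caca meet in 0. 2c->1: no, baabbc/cacbc meet in 3 with "c" left. 2c->2: no, bcab/caca meet in 0. 2c->3: ok.
cba: 3a undefined. 3a->0: no, bcab/cba meet in 0. 3a->1: ok.
abbc: 3c undefined. 3c->0: ok.
cacb: 3b undefined. 3b->0: ok.
All examples now run through 4 states with every (state, symbol) defined. Accept strings end in {0,2}, Reject strings end in {1}; accept={0,2}.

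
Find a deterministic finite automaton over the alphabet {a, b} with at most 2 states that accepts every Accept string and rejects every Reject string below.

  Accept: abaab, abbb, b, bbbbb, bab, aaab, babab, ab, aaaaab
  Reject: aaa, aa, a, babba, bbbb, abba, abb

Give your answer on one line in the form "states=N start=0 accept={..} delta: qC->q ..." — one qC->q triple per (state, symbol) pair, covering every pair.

State merging on the prefix tree: take the shortest (then alphabetical) example prefix whose next move is undefined and point that move at state 0, else 1, else 2, ...; a target is out if some Accept/Reject pair would then sit in one state with the same input left (inseparable). If every existing state is out, open a new one.
a: 0a undefined. 0a->0: ok.
b: 0b undefined. 0b->0: no, abaab/aaa meet in 0. Open state 1: 0b->1.
ba: 1a undefined. 1a->0: ok.
bb: 1b undefined. 1b->0: ok.
All examples now run through 2 states with every (state, symbol) defined. Accept strings end in {1}, Reject strings end in {0}; accept={1}.

states=2 start=0 accept={1} delta: 0a->0 0b->1 1a->0 1b->0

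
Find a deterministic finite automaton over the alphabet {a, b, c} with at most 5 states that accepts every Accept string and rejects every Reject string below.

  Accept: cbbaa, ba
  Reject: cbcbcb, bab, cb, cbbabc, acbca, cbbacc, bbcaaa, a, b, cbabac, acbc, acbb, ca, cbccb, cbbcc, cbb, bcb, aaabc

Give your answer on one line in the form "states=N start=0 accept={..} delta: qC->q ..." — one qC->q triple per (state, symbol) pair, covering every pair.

states=3 start=0 accept={2} delta: 0a->0 0b->1 0c->0 1a->2 1b->1 1c->0 2a->2 2b->0 2c->0

Fold the examples into a partial DFA from state 0: repeatedly fix the first undefined (state, symbol) met by the shortest-then-alphabetical prefix, trying targets in increasing order and rejecting any under which an Accept and a Reject string meet in one state with the same remainder; add a state when all current targets are rejected. Accepting states are where Accept strings end.
a: 0a undefined. 0a->0: ok.
b: 0b undefined. 0b->0: no, ba/bab meet in 0. Open state 1: 0b->1.
c: 0c undefined. 0c->0: ok.
ba: 1a undefined. 1a->0: no, ba/a meet in 0. 1a->1: no, ba/cb meet in 1. Open state 2: 1a->2.
bb: 1b undefined. 1b->0: no, cbbaa/cbbacc meet in 0. 1b->1: ok.
bc: 1c undefined. 1c->0: ok.
bab: 2b undefined. 2b->0: ok.
cbbaa: 2a undefined. 2a->0: no, cbbaa/bab meet in 0. 2a->1: no, cbbaa/cbcbcb meet in 1. 2a->2: ok.
cbbac: 2c undefined. 2c->0: ok.
All examples now run through 3 states with every (state, symbol) defined. Accept strings end in {2}, Reject strings end in {0,1}; accept={2}.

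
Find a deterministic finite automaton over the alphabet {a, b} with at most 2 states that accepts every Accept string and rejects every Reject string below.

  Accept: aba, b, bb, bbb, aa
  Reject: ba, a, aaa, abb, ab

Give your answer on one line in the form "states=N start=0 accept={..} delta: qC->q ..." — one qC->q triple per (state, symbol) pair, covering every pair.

Grow the machine one transition at a time. Run the examples from 0; the earliest place one falls off (shortest prefix, ties alphabetical) gets sent to the lowest-numbered state that keeps every Accept/Reject pair distinguishable — a pair clashes when both reach the same state with identical unread suffix — and to a fresh state only if none does.
a: 0a undefined. 0a->0: no, aba/ba meet in 0 with "ba" left. Open state 1: 0a->1.
b: 0b undefined. 0b->0: ok.
aa: 1a undefined. 1a->0: ok.
ab: 1b undefined. 1b->0: no, aba/ba meet in 1. 1b->1: ok.
All examples now run through 2 states with every (state, symbol) defined. Accept strings end in {0}, Reject strings end in {1}; accept={0}.

states=2 start=0 accept={0} delta: 0a->1 0b->0 1a->0 1b->1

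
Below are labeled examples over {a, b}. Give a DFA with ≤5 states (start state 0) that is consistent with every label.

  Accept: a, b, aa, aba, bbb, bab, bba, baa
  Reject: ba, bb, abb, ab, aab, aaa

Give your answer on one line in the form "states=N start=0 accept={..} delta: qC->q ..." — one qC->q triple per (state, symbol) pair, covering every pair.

Fold the examples into a partial DFA from state 0: repeatedly fix the first undefined (state, symbol) met by the shortest-then-alphabetical prefix, trying targets in increasing order and rejecting any under which an Accept and a Reject string meet in one state with the same remainder; add a state when all current targets are rejected. Accepting states are where Accept strings end.
a: 0a undefined. 0a->0: no, a/aaa meet in 0. Open state 1: 0a->1.
b: 0b undefined. 0b->0: no, a/ba meet in 1. 0b->1: no, aa/ba meet in 1 with "a" left. Open state 2: 0b->2.
aa: 1a undefined. 1a->0: no, a/aaa meet in 1. 1a->1: no, a/aaa meet in 1. 1a->2: ok.
ab: 1b undefined. 1b->0: no, b/abb meet in 2. 1b->1: no, a/abb meet in 1. 1b->2: no, b/ab meet in 2. Open state 3: 1b->3.
ba: 2a undefined. 2a->0: ok.
bb: 2b undefined. 2b->0: ok.
aba: 3a undefined. 3a->0: no, aba/ba meet in 0. 3a->1: ok.
abb: 3b undefined. 3b->0: ok.
All examples now run through 4 states with every (state, symbol) defined. Accept strings end in {1,2}, Reject strings end in {0,3}; accept={1,2}.

states=4 start=0 accept={1,2} delta: 0a->1 0b->2 1a->2 1b->3 2a->0 2b->0 3a->1 3b->0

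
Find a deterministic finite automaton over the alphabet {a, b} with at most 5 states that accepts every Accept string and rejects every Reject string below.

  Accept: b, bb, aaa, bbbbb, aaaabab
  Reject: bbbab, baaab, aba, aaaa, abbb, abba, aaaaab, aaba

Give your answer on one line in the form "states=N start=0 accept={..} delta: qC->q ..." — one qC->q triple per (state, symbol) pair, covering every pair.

Grow the machine one transition at a time. Run the examples from 0; the earliest place one falls off (shortest prefix, ties alphabetical) gets sent to the lowest-numbered state that keeps every Accept/Reject pair distinguishable — a pair clashes when both reach the same state with identical unread suffix — and to a fresh state only if none does.
a: 0a undefined. 0a->0: no, b/aaaaab meet in 0 with "b" left. Open state 1: 0a->1.
b: 0b undefined. 0b->0: ok.
aa: 1a undefined. 1a->0: no, b/aaaa meet in 0. 1a->1: no, aaa/aaaa meet in 1. Open state 2: 1a->2.
ab: 1b undefined. 1b->0: no, b/bbbab meet in 0. 1b->1: ok.
aaa: 2a undefined. 2a->0: no, b/baaab meet in 0. 2a->1: no, aaa/bbbab meet in 1. 2a->2: no, aaa/aba meet in 2. Open state 3: 2a->3.
aab: 2b undefined. 2b->0: ok.
aaaa: 3a undefined. 3a->0: no, b/aaaa meet in 0. 3a->1: no, b/aaaaab meet in 0. 3a->2: no, aaaabab/bbbab meet in 1. 3a->3: no, aaa/aaaa meet in 3. Open state 4: 3a->4.
aaaaa: 4a undefined. 4a->0: no, b/aaaaab meet in 0. 4a->1: ok.
aaaab: 4b undefined. 4b->0: no, aaaabab/bbbab meet in 1. 4b->1: ok.
baaab: 3b undefined. 3b->0: no, b/baaab meet in 0. 3b->1: ok.
All examples now run through 5 states with every (state, symbol) defined. Accept strings end in {0,3}, Reject strings end in {1,2,4}; accept={0,3}.

states=5 start=0 accept={0,3} delta: 0a->1 0b->0 1a->2 1b->1 2a->3 2b->0 3a->4 3b->1 4a->1 4b->1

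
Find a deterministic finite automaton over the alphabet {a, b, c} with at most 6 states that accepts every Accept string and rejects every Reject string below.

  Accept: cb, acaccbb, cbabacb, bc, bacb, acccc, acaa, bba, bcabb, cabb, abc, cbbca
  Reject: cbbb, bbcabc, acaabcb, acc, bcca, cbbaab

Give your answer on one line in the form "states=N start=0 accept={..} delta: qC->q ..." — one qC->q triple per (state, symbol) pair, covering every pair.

Fold the examples into a partial DFA from state 0: repeatedly fix the first undefined (state, symbol) met by the shortest-then-alphabetical prefix, trying targets in increasing order and rejecting any under which an Accept and a Reject string meet in one state with the same remainder; add a state when all current targets are rejected. Accepting states are where Accept strings end.
a: 0a undefined. 0a->0: ok.
b: 0b undefined. 0b->0: ok.
c: 0c undefined. 0c->0: no, cb/cbbb meet in 0. Open state 1: 0c->1.
ca: 1a undefined. 1a->0: no, cb/acaabcb meet in 1 with "b" left. 1a->1: ok.
cb: 1b undefined. 1b->0: no, cb/cbbb meet in 0. 1b->1: no, cb/cbbb meet in 1. Open state 2: 1b->2.
acc: 1c undefined. 1c->0: no, acccc/acc meet in 0. 1c->1: no, bc/acc meet in 1. 1c->2: no, cb/acc meet in 2. Open state 3: 1c->3.
cba: 2a undefined. 2a->0: ok.
cbb: 2b undefined. 2b->0: no, bba/cbbb meet in 0. 2b->1: no, cb/cbbb meet in 2. 2b->2: no, cb/cbbb meet in 2. 2b->3: no, bcabb/acc meet in 3. Open state 4: 2b->4.
accc: 3c undefined. 3c->0: ok.
bcca: 3a undefined. 3a->0: no, acaccbb/bcca meet in 0. 3a->1: no, bc/bcca meet in 1. 3a->2: no, cb/bcca meet in 2. 3a->3: ok.
cbba: 4a undefined. 4a->0: no, acaccbb/cbbaab meet in 0. 4a->1: no, cb/cbbaab meet in 2. 4a->2: no, acaccbb/cbbaab meet in 0. 4a->3: ok.
cbbb: 4b undefined. 4b->0: no, acaccbb/cbbb meet in 0. 4b->1: no, bc/cbbb meet in 1. 4b->2: no, cb/cbbb meet in 2. 4b->3: ok.
cbbc: 4c undefined. 4c->0: ok.
acaabc: 2c undefined. 2c->0: no, acaccbb/bbcabc meet in 0. 2c->1: no, cb/acaabcb meet in 2. 2c->2: no, cb/bbcabc meet in 2. 2c->3: ok.
cbbaab: 3b undefined. 3b->0: no, acaccbb/acaabcb meet in 0. 3b->1: no, bc/acaabcb meet in 1. 3b->2: no, cb/acaabcb meet in 2. 3b->3: ok.
All examples now run through 5 states with every (state, symbol) defined. Accept strings end in {0,1,2,4}, Reject strings end in {3}; accept={0,1,2,4}.

states=5 start=0 accept={0,1,2,4} delta: 0a->0 0b->0 0c->1 1a->1 1b->2 1c->3 2a->0 2b->4 2c->3 3a->3 3b->3 3c->0 4a->3 4b->3 4c->0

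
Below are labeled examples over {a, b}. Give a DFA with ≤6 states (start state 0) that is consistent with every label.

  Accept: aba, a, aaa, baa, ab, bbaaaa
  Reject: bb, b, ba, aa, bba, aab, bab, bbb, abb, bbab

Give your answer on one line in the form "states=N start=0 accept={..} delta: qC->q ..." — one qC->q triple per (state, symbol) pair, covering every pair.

states=4 start=0 accept={1,3} delta: 0a->1 0b->2 1a->0 1b->3 2a->0 2b->2 3a->1 3b->0

Fold the examples into a partial DFA from state 0: repeatedly fix the first undefined (state, symbol) met by the shortest-then-alphabetical prefix, trying targets in increasing order and rejecting any under which an Accept and a Reject string meet in one state with the same remainder; add a state when all current targets are rejected. Accepting states are where Accept strings end.
a: 0a undefined. 0a->0: no, aba/ba meet in 0 with "ba" left. Open state 1: 0a->1.
b: 0b undefined. 0b->0: no, a/ba meet in 1. 0b->1: no, aba/bba meet in 1 with "ba" left. Open state 2: 0b->2.
aa: 1a undefined. 1a->0: ok.
ab: 1b undefined. 1b->0: no, ab/aa meet in 0. 1b->1: no, aba/aa meet in 0. 1b->2: no, aba/ba meet in 2 with "a" left. Open state 3: 1b->3.
ba: 2a undefined. 2a->0: ok.
bb: 2b undefined. 2b->0: no, a/bba meet in 1. 2b->1: no, a/bb meet in 1. 2b->2: ok.
aba: 3a undefined. 3a->0: no, aba/ba meet in 0. 3a->1: ok.
abb: 3b undefined. 3b->0: ok.
All examples now run through 4 states with every (state, symbol) defined. Accept strings end in {1,3}, Reject strings end in {0,2}; accept={1,3}.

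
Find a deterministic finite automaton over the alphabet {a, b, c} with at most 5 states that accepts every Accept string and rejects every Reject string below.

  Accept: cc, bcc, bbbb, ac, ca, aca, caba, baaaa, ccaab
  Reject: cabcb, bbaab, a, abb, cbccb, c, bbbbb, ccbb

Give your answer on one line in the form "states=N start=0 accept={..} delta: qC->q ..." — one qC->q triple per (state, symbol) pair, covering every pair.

states=4 start=0 accept={0,2} delta: 0a->1 0b->1 0c->1 1a->2 1b->0 1c->2 2a->0 2b->3 2c->0 3a->0 3b->1 3c->0

State merging on the prefix tree: take the shortest (then alphabetical) example prefix whose next move is undefined and point that move at state 0, else 1, else 2, ...; a target is out if some Accept/Reject pair would then sit in one state with the same input left (inseparable). If every existing state is out, open a new one.
a: 0a undefined. 0a->0: no, ac/c meet in 0 with "c" left. Open state 1: 0a->1.
b: 0b undefined. 0b->0: no, bbbb/bbbbb meet in 0. 0b->1: ok.
c: 0c undefined. 0c->0: no, cc/c meet in 0. 0c->1: ok.
ab: 1b undefined. 1b->0: ok.
ac: 1c undefined. 1c->0: no, cc/ccbb meet in 0. 1c->1: no, cc/a meet in 1. Open state 2: 1c->2.
ba: 1a undefined. 1a->0: no, baaaa/bbaab meet in 1. 1a->1: no, bbbb/cabcb meet in 0. 1a->2: ok.
aca: 2a undefined. 2a->0: ok.
bcc: 2c undefined. 2c->0: ok.
cab: 2b undefined. 2b->0: no, bcc/cabcb meet in 0. 2b->1: no, bcc/ccbb meet in 0. 2b->2: no, cc/bbaab meet in 2. Open state 3: 2b->3.
caba: 3a undefined. 3a->0: ok.
cabc: 3c undefined. 3c->0: ok.
ccbb: 3b undefined. 3b->0: no, bcc/ccbb meet in 0. 3b->1: ok.
All examples now run through 4 states with every (state, symbol) defined. Accept strings end in {0,2}, Reject strings end in {1,3}; accept={0,2}.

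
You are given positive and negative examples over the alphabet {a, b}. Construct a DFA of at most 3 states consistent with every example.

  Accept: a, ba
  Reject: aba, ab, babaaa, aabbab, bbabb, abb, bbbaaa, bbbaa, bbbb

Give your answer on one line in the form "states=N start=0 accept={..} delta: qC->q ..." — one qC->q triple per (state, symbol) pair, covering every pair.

states=3 start=0 accept={1} delta: 0a->1 0b->0 1a->2 1b->2 2a->0 2b->0

Fold the examples into a partial DFA from state 0: repeatedly fix the first undefined (state, symbol) met by the shortest-then-alphabetical prefix, trying targets in increasing order and rejecting any under which an Accept and a Reject string meet in one state with the same remainder; add a state when all current targets are rejected. Accepting states are where Accept strings end.
a: 0a undefined. 0a->0: no, ba/aba meet in 0 with "ba" left. Open state 1: 0a->1.
b: 0b undefined. 0b->0: ok.
aa: 1a undefined. 1a->0: no, a/bbbaaa meet in 1. 1a->1: no, a/bbbaaa meet in 1. Open state 2: 1a->2.
ab: 1b undefined. 1b->0: no, a/aba meet in 1. 1b->1: no, a/ab meet in 1. 1b->2: ok.
aab: 2b undefined. 2b->0: ok.
aba: 2a undefined. 2a->0: ok.
All examples now run through 3 states with every (state, symbol) defined. Accept strings end in {1}, Reject strings end in {0,2}; accept={1}.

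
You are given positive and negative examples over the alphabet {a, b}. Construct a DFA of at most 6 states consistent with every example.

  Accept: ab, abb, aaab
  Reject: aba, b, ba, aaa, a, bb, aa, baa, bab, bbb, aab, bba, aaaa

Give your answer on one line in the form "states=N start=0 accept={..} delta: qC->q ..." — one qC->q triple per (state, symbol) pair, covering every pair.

states=4 start=0 accept={3} delta: 0a->1 0b->2 1a->0 1b->3 2a->0 2b->0 3a->0 3b->3

State merging on the prefix tree: take the shortest (then alphabetical) example prefix whose next move is undefined and point that move at state 0, else 1, else 2, ...; a target is out if some Accept/Reject pair would then sit in one state with the same input left (inseparable). If every existing state is out, open a new one.
a: 0a undefined. 0a->0: no, ab/b meet in 0 with "b" left. Open state 1: 0a->1.
b: 0b undefined. 0b->0: no, ab/bab meet in 1 with "b" left. 0b->1: no, ab/bb meet in 1 with "b" left. Open state 2: 0b->2.
aa: 1a undefined. 1a->0: ok.
ab: 1b undefined. 1b->0: no, ab/aa meet in 0. 1b->1: no, ab/aaa meet in 1. 1b->2: no, ab/b meet in 2. Open state 3: 1b->3.
ba: 2a undefined. 2a->0: ok.
bb: 2b undefined. 2b->0: ok.
aba: 3a undefined. 3a->0: ok.
abb: 3b undefined. 3b->0: no, abb/aba meet in 0. 3b->1: no, abb/aaa meet in 1. 3b->2: no, abb/b meet in 2. 3b->3: ok.
All examples now run through 4 states with every (state, symbol) defined. Accept strings end in {3}, Reject strings end in {0,1,2}; accept={3}.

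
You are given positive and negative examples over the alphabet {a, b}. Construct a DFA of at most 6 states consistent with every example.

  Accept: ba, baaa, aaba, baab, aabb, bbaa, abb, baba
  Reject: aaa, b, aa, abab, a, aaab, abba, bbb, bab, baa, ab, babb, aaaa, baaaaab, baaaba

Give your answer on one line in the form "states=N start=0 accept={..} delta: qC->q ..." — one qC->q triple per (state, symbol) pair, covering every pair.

State merging on the prefix tree: take the shortest (then alphabetical) example prefix whose next move is undefined and point that move at state 0, else 1, else 2, ...; a target is out if some Accept/Reject pair would then sit in one state with the same input left (inseparable). If every existing state is out, open a new one.
a: 0a undefined. 0a->0: ok.
b: 0b undefined. 0b->0: no, ba/aaa meet in 0. Open state 1: 0b->1.
ba: 1a undefined. 1a->0: no, ba/aaa meet in 0. 1a->1: no, ba/b meet in 1. Open state 2: 1a->2.
bb: 1b undefined. 1b->0: no, aabb/aaa meet in 0. 1b->1: no, ba/abba meet in 2. 1b->2: ok.
baa: 2a undefined. 2a->0: no, ba/baaaba meet in 2. 2a->1: no, baba/baaaba meet in 2 with "ba" left. 2a->2: no, ba/abba meet in 2. Open state 3: 2a->3.
bab: 2b undefined. 2b->0: no, baba/aaa meet in 0. 2b->1: no, ba/babb meet in 2. 2b->2: no, ba/abab meet in 2. 2b->3: no, baab/babb meet in 3 with "b" left. Open state 4: 2b->4.
baaa: 3a undefined. 3a->0: no, ba/baaaba meet in 2. 3a->1: no, baaa/b meet in 1. 3a->2: no, baba/baaaba meet in 4 with "a" left. 3a->3: no, baaa/abba meet in 3. 3a->4: no, baaa/abab meet in 4. Open state 5: 3a->5.
baab: 3b undefined. 3b->0: no, baab/aaa meet in 0. 3b->1: no, baab/b meet in 1. 3b->2: ok.
baba: 4a undefined. 4a->0: no, baba/aaa meet in 0. 4a->1: no, baba/b meet in 1. 4a->2: ok.
babb: 4b undefined. 4b->0: ok.
baaaa: 5a undefined. 5a->0: ok.
baaab: 5b undefined. 5b->0: ok.
All examples now run through 6 states with every (state, symbol) defined. Accept strings end in {2,5}, Reject strings end in {0,1,3,4}; accept={2,5}.

states=6 start=0 accept={2,5} delta: 0a->0 0b->1 1a->2 1b->2 2a->3 2b->4 3a->5 3b->2 4a->2 4b->0 5a->0 5b->0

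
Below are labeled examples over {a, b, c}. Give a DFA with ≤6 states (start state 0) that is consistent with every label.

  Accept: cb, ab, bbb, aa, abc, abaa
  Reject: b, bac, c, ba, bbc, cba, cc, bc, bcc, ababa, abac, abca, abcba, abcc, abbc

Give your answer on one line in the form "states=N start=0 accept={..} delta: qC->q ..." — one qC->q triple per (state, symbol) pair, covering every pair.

states=4 start=0 accept={0,3} delta: 0a->1 0b->2 0c->1 1a->0 1b->3 1c->1 2a->1 2b->1 2c->1 3a->1 3b->0 3c->0

State merging on the prefix tree: take the shortest (then alphabetical) example prefix whose next move is undefined and point that move at state 0, else 1, else 2, ...; a target is out if some Accept/Reject pair would then sit in one state with the same input left (inseparable). If every existing state is out, open a new one.
a: 0a undefined. 0a->0: no, ab/b meet in 0 with "b" left. Open state 1: 0a->1.
b: 0b undefined. 0b->0: no, bbb/b meet in 0. 0b->1: no, aa/ba meet in 1 with "a" left. Open state 2: 0b->2.
c: 0c undefined. 0c->0: no, cb/b meet in 2. 0c->1: ok.
aa: 1a undefined. 1a->0: ok.
ab: 1b undefined. 1b->0: no, cb/abca meet in 0. 1b->1: no, cb/c meet in 1. 1b->2: no, cb/b meet in 2. Open state 3: 1b->3.
ba: 2a undefined. 2a->0: no, aa/ba meet in 0. 2a->1: ok.
bb: 2b undefined. 2b->0: no, bbb/b meet in 2. 2b->1: ok.
bc: 2c undefined. 2c->0: no, aa/bc meet in 0. 2c->1: ok.
cc: 1c undefined. 1c->0: no, aa/bac meet in 0. 1c->1: ok.
aba: 3a undefined. 3a->0: no, aa/cba meet in 0. 3a->1: ok.
abb: 3b undefined. 3b->0: ok.
abc: 3c undefined. 3c->0: ok.
All examples now run through 4 states with every (state, symbol) defined. Accept strings end in {0,3}, Reject strings end in {1,2}; accept={0,3}.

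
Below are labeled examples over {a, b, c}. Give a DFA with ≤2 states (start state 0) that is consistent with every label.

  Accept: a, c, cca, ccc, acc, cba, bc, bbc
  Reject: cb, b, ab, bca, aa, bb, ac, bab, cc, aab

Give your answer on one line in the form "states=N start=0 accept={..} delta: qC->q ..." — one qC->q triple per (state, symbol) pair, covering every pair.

Fold the examples into a partial DFA from state 0: repeatedly fix the first undefined (state, symbol) met by the shortest-then-alphabetical prefix, trying targets in increasing order and rejecting any under which an Accept and a Reject string meet in one state with the same remainder; add a state when all current targets are rejected. Accepting states are where Accept strings end.
a: 0a undefined. 0a->0: no, a/aa meet in 0. Open state 1: 0a->1.
b: 0b undefined. 0b->0: ok.
c: 0c undefined. 0c->0: no, a/bca meet in 1. 0c->1: ok.
aa: 1a undefined. 1a->0: ok.
ab: 1b undefined. 1b->0: ok.
ac: 1c undefined. 1c->0: ok.
All examples now run through 2 states with every (state, symbol) defined. Accept strings end in {1}, Reject strings end in {0}; accept={1}.

states=2 start=0 accept={1} delta: 0a->1 0b->0 0c->1 1a->0 1b->0 1c->0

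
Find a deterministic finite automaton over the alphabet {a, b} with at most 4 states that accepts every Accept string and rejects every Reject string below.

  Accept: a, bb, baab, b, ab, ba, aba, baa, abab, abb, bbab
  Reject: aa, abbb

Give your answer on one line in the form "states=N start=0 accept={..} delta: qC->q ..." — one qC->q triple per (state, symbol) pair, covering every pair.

State merging on the prefix tree: take the shortest (then alphabetical) example prefix whose next move is undefined and point that move at state 0, else 1, else 2, ...; a target is out if some Accept/Reject pair would then sit in one state with the same input left (inseparable). If every existing state is out, open a new one.
a: 0a undefined. 0a->0: no, a/aa meet in 0. Open state 1: 0a->1.
b: 0b undefined. 0b->0: no, baa/aa meet in 1 with "a" left. 0b->1: no, ba/aa meet in 1 with "a" left. Open state 2: 0b->2.
aa: 1a undefined. 1a->0: ok.
ab: 1b undefined. 1b->0: no, bb/abbb meet in 2 with "b" left. 1b->1: no, a/abbb meet in 1. 1b->2: ok.
ba: 2a undefined. 2a->0: no, ba/aa meet in 0. 2a->1: no, baa/aa meet in 0. 2a->2: ok.
bb: 2b undefined. 2b->0: no, bb/aa meet in 0. 2b->1: no, b/abbb meet in 2. 2b->2: no, bb/abbb meet in 2. Open state 3: 2b->3.
bba: 3a undefined. 3a->0: ok.
abbb: 3b undefined. 3b->0: ok.
All examples now run through 4 states with every (state, symbol) defined. Accept strings end in {1,2,3}, Reject strings end in {0}; accept={1,2,3}.

states=4 start=0 accept={1,2,3} delta: 0a->1 0b->2 1a->0 1b->2 2a->2 2b->3 3a->0 3b->0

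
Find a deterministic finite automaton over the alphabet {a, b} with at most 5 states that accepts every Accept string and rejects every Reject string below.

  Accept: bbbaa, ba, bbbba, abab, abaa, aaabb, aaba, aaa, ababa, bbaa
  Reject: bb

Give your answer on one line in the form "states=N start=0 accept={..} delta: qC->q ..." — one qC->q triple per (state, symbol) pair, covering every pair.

Fold the examples into a partial DFA from state 0: repeatedly fix the first undefined (state, symbol) met by the shortest-then-alphabetical prefix, trying targets in increasing order and rejecting any under which an Accept and a Reject string meet in one state with the same remainder; add a state when all current targets are rejected. Accepting states are where Accept strings end.
a: 0a undefined. 0a->0: no, aaabb/bb meet in 0 with "bb" left. Open state 1: 0a->1.
b: 0b undefined. 0b->0: ok.
aa: 1a undefined. 1a->0: no, bbbaa/bb meet in 0. 1a->1: ok.
ab: 1b undefined. 1b->0: no, abab/bb meet in 0. 1b->1: ok.
All examples now run through 2 states with every (state, symbol) defined. Accept strings end in {1}, Reject strings end in {0}; accept={1}.

states=2 start=0 accept={1} delta: 0a->1 0b->0 1a->1 1b->1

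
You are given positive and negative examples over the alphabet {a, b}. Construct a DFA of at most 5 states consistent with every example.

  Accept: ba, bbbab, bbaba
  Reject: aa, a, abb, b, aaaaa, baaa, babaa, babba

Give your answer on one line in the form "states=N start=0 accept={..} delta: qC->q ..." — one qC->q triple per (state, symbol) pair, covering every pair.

states=3 start=0 accept={2} delta: 0a->0 0b->1 1a->2 1b->0 2a->0 2b->2

State merging on the prefix tree: take the shortest (then alphabetical) example prefix whose next move is undefined and point that move at state 0, else 1, else 2, ...; a target is out if some Accept/Reject pair would then sit in one state with the same input left (inseparable). If every existing state is out, open a new one.
a: 0a undefined. 0a->0: ok.
b: 0b undefined. 0b->0: no, ba/aa meet in 0. Open state 1: 0b->1.
ba: 1a undefined. 1a->0: no, ba/aa meet in 0. 1a->1: no, ba/b meet in 1. Open state 2: 1a->2.
bb: 1b undefined. 1b->0: ok.
baa: 2a undefined. 2a->0: ok.
bab: 2b undefined. 2b->0: no, ba/babba meet in 2. 2b->1: no, bbbab/b meet in 1. 2b->2: ok.
All examples now run through 3 states with every (state, symbol) defined. Accept strings end in {2}, Reject strings end in {0,1}; accept={2}.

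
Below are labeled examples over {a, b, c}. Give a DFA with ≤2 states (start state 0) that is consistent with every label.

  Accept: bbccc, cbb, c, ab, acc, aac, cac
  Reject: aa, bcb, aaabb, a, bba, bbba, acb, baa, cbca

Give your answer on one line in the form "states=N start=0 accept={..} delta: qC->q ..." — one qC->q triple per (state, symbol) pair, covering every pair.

states=2 start=0 accept={1} delta: 0a->0 0b->1 0c->1 1a->0 1b->0 1c->1

State merging on the prefix tree: take the shortest (then alphabetical) example prefix whose next move is undefined and point that move at state 0, else 1, else 2, ...; a target is out if some Accept/Reject pair would then sit in one state with the same input left (inseparable). If every existing state is out, open a new one.
a: 0a undefined. 0a->0: ok.
b: 0b undefined. 0b->0: no, ab/aa meet in 0. Open state 1: 0b->1.
c: 0c undefined. 0c->0: no, cbb/aaabb meet in 1 with "b" left. 0c->1: ok.
ba: 1a undefined. 1a->0: ok.
bb: 1b undefined. 1b->0: ok.
bc: 1c undefined. 1c->0: no, bbccc/bcb meet in 1. 1c->1: ok.
All examples now run through 2 states with every (state, symbol) defined. Accept strings end in {1}, Reject strings end in {0}; accept={1}.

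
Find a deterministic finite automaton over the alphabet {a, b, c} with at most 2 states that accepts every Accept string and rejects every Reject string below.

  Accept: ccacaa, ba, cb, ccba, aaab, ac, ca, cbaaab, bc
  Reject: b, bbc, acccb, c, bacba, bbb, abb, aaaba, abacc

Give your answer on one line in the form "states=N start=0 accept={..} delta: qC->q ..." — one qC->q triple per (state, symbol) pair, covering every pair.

states=2 start=0 accept={0} delta: 0a->1 0b->1 0c->1 1a->0 1b->0 1c->0

Fold the examples into a partial DFA from state 0: repeatedly fix the first undefined (state, symbol) met by the shortest-then-alphabetical prefix, trying targets in increasing order and rejecting any under which an Accept and a Reject string meet in one state with the same remainder; add a state when all current targets are rejected. Accepting states are where Accept strings end.
a: 0a undefined. 0a->0: no, ba/aaaba meet in 0 with "ba" left. Open state 1: 0a->1.
b: 0b undefined. 0b->0: no, bc/bbc meet in 0 with "c" left. 0b->1: ok.
c: 0c undefined. 0c->0: no, cb/b meet in 1. 0c->1: ok.
aa: 1a undefined. 1a->0: ok.
ab: 1b undefined. 1b->0: ok.
ac: 1c undefined. 1c->0: ok.
All examples now run through 2 states with every (state, symbol) defined. Accept strings end in {0}, Reject strings end in {1}; accept={0}.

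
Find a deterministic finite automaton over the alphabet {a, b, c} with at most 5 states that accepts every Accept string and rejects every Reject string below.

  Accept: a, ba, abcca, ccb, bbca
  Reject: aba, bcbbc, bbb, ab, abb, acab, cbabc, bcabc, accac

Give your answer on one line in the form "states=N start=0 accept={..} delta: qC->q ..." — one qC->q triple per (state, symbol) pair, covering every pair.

Fold the examples into a partial DFA from state 0: repeatedly fix the first undefined (state, symbol) met by the shortest-then-alphabetical prefix, trying targets in increasing order and rejecting any under which an Accept and a Reject string meet in one state with the same remainder; add a state when all current targets are rejected. Accepting states are where Accept strings end.
a: 0a undefined. 0a->0: no, ba/aba meet in 0 with "ba" left. Open state 1: 0a->1.
b: 0b undefined. 0b->0: ok.
c: 0c undefined. 0c->0: no, ccb/bcbbc meet in 0. 0c->1: ok.
ab: 1b undefined. 1b->0: no, a/aba meet in 1. 1b->1: no, a/ab meet in 1. Open state 2: 1b->2.
ac: 1c undefined. 1c->0: no, ccb/bbb meet in 0. 1c->1: no, ccb/ab meet in 2. 1c->2: no, ccb/abb meet in 2 with "b" left. Open state 3: 1c->3.
aba: 2a undefined. 2a->0: no, a/cbabc meet in 1. 2a->1: no, a/aba meet in 1. 2a->2: ok.
abb: 2b undefined. 2b->0: no, a/bcbbc meet in 1. 2b->1: no, a/abb meet in 1. 2b->2: ok.
abc: 2c undefined. 2c->0: ok.
aca: 3a undefined. 3a->0: ok.
acc: 3c undefined. 3c->0: ok.
bca: 1a undefined. 1a->0: no, a/bcabc meet in 1. 1a->1: ok.
ccb: 3b undefined. 3b->0: no, ccb/bcbbc meet in 0. 3b->1: ok.
All examples now run through 4 states with every (state, symbol) defined. Accept strings end in {1}, Reject strings end in {0,2,3}; accept={1}.

states=4 start=0 accept={1} delta: 0a->1 0b->0 0c->1 1a->1 1b->2 1c->3 2a->2 2b->2 2c->0 3a->0 3b->1 3c->0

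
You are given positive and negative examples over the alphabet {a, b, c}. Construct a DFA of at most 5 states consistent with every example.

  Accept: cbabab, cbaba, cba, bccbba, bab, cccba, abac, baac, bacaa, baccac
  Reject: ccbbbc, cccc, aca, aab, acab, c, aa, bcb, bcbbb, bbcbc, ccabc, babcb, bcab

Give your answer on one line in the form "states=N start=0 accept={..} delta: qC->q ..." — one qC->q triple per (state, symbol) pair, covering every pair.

states=5 start=0 accept={2,4} delta: 0a->0 0b->1 0c->0 1a->2 1b->0 1c->3 2a->2 2b->2 2c->4 3a->0 3b->0 3c->1 4a->1 4b->0 4c->1

Grow the machine one transition at a time. Run the examples from 0; the earliest place one falls off (shortest prefix, ties alphabetical) gets sent to the lowest-numbered state that keeps every Accept/Reject pair distinguishable — a pair clashes when both reach the same state with identical unread suffix — and to a fresh state only if none does.
a: 0a undefined. 0a->0: ok.
b: 0b undefined. 0b->0: no, bab/aab meet in 0. Open state 1: 0b->1.
c: 0c undefined. 0c->0: ok.
ba: 1a undefined. 1a->0: no, cbabab/aab meet in 1. 1a->1: no, cba/aab meet in 1. Open state 2: 1a->2.
bb: 1b undefined. 1b->0: ok.
bc: 1c undefined. 1c->0: no, bccbba/ccbbbc meet in 0. 1c->1: no, bab/bcab meet in 2 with "b" left. 1c->2: no, cba/ccbbbc meet in 2. Open state 3: 1c->3.
baa: 2a undefined. 2a->0: no, baac/cccc meet in 0. 2a->1: no, baac/ccbbbc meet in 3. 2a->2: ok.
bab: 2b undefined. 2b->0: no, cbabab/aab meet in 1. 2b->1: no, cbabab/aab meet in 1. 2b->2: ok.
bac: 2c undefined. 2c->0: no, abac/cccc meet in 0. 2c->1: no, abac/aab meet in 1. 2c->2: no, cbabab/babcb meet in 2. 2c->3: no, abac/ccbbbc meet in 3. Open state 4: 2c->4.
bca: 3a undefined. 3a->0: ok.
bcb: 3b undefined. 3b->0: ok.
bcc: 3c undefined. 3c->0: no, bccbba/cccc meet in 0. 3c->1: ok.
baca: 4a undefined. 4a->0: no, bacaa/cccc meet in 0. 4a->1: ok.
bacc: 4c undefined. 4c->0: no, baccac/cccc meet in 0. 4c->1: ok.
babcb: 4b undefined. 4b->0: ok.
All examples now run through 5 states with every (state, symbol) defined. Accept strings end in {2,4}, Reject strings end in {0,1,3}; accept={2,4}.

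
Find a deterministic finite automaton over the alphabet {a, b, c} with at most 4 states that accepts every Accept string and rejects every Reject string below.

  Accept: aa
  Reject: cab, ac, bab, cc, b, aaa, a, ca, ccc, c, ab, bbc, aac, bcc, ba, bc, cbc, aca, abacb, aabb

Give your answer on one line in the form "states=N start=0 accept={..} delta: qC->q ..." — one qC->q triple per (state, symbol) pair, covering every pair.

Grow the machine one transition at a time. Run the examples from 0; the earliest place one falls off (shortest prefix, ties alphabetical) gets sent to the lowest-numbered state that keeps every Accept/Reject pair distinguishable — a pair clashes when both reach the same state with identical unread suffix — and to a fresh state only if none does.
a: 0a undefined. 0a->0: no, aa/aaa meet in 0. Open state 1: 0a->1.
b: 0b undefined. 0b->0: ok.
c: 0c undefined. 0c->0: ok.
aa: 1a undefined. 1a->0: no, aa/cc meet in 0. 1a->1: no, aa/aaa meet in 1. Open state 2: 1a->2.
ab: 1b undefined. 1b->0: ok.
ac: 1c undefined. 1c->0: ok.
aaa: 2a undefined. 2a->0: ok.
aab: 2b undefined. 2b->0: ok.
aac: 2c undefined. 2c->0: ok.
All examples now run through 3 states with every (state, symbol) defined. Accept strings end in {2}, Reject strings end in {0,1}; accept={2}.

states=3 start=0 accept={2} delta: 0a->1 0b->0 0c->0 1a->2 1b->0 1c->0 2a->0 2b->0 2c->0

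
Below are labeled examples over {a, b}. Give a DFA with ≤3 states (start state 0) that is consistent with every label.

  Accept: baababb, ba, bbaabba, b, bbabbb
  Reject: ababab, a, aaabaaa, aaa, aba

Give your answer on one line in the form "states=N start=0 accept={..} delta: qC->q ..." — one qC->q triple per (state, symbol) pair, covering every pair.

states=3 start=0 accept={2} delta: 0a->1 0b->2 1a->0 1b->0 2a->2 2b->2

State merging on the prefix tree: take the shortest (then alphabetical) example prefix whose next move is undefined and point that move at state 0, else 1, else 2, ...; a target is out if some Accept/Reject pair would then sit in one state with the same input left (inseparable). If every existing state is out, open a new one.
a: 0a undefined. 0a->0: no, ba/aba meet in 0 with "ba" left. Open state 1: 0a->1.
b: 0b undefined. 0b->0: no, ba/a meet in 1. 0b->1: no, b/a meet in 1. Open state 2: 0b->2.
aa: 1a undefined. 1a->0: ok.
ab: 1b undefined. 1b->0: ok.
ba: 2a undefined. 2a->0: no, ba/ababab meet in 0. 2a->1: no, ba/a meet in 1. 2a->2: ok.
bb: 2b undefined. 2b->0: no, bbaabba/a meet in 1. 2b->1: no, baababb/a meet in 1. 2b->2: ok.
All examples now run through 3 states with every (state, symbol) defined. Accept strings end in {2}, Reject strings end in {0,1}; accept={2}.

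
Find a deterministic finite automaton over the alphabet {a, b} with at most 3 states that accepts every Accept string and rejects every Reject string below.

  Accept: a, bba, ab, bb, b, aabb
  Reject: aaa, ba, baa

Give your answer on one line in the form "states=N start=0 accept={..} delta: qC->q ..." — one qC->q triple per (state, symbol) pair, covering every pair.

Grow the machine one transition at a time. Run the examples from 0; the earliest place one falls off (shortest prefix, ties alphabetical) gets sent to the lowest-numbered state that keeps every Accept/Reject pair distinguishable — a pair clashes when both reach the same state with identical unread suffix — and to a fresh state only if none does.
a: 0a undefined. 0a->0: no, a/aaa meet in 0. Open state 1: 0a->1.
b: 0b undefined. 0b->0: no, a/ba meet in 1. 0b->1: ok.
aa: 1a undefined. 1a->0: no, a/aaa meet in 1. 1a->1: no, a/aaa meet in 1. Open state 2: 1a->2.
ab: 1b undefined. 1b->0: ok.
aaa: 2a undefined. 2a->0: no, ab/aaa meet in 0. 2a->1: no, a/aaa meet in 1. 2a->2: ok.
aab: 2b undefined. 2b->0: ok.
All examples now run through 3 states with every (state, symbol) defined. Accept strings end in {0,1}, Reject strings end in {2}; accept={0,1}.

states=3 start=0 accept={0,1} delta: 0a->1 0b->1 1a->2 1b->0 2a->2 2b->0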